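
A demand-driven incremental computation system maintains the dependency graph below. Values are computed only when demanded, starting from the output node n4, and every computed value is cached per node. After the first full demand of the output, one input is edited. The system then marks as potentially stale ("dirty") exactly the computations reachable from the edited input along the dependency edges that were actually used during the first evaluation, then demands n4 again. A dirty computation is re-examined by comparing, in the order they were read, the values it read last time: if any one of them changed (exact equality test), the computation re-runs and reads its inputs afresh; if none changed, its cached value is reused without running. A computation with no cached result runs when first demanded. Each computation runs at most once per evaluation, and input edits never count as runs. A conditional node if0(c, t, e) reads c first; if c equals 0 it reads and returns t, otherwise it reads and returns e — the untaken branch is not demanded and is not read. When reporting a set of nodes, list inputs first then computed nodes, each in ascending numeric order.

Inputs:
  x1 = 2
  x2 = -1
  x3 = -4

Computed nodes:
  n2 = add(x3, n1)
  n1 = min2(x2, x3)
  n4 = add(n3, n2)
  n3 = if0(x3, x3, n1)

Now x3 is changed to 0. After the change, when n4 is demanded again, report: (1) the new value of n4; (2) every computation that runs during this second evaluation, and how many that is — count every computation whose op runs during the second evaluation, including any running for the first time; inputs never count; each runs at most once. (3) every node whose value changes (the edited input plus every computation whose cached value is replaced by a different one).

New value of n4: -1.
Computations that run: n1, n2, n3, n4 — 4 in total.
Values that change: x3, n1, n2, n3, n4.

First evaluation (everything demanded from the output):
  n1 = min2(-1, -4) = -4
  n2 = add(-4, -4) = -8
  n3 = if0(x3=-4 -> else branch n1) = -4
  n4 = add(-4, -8) = -12

Propagation after the edit:
  n1: runs — x3 -4->0; result -1.
  n2: runs — x3 -4->0; n1 -4->-1; result -1.
  n3: runs — x3 -4->0; n1 -4->-1; result 0.
  n4: runs — n3 -4->0; n2 -8->-1; result -1.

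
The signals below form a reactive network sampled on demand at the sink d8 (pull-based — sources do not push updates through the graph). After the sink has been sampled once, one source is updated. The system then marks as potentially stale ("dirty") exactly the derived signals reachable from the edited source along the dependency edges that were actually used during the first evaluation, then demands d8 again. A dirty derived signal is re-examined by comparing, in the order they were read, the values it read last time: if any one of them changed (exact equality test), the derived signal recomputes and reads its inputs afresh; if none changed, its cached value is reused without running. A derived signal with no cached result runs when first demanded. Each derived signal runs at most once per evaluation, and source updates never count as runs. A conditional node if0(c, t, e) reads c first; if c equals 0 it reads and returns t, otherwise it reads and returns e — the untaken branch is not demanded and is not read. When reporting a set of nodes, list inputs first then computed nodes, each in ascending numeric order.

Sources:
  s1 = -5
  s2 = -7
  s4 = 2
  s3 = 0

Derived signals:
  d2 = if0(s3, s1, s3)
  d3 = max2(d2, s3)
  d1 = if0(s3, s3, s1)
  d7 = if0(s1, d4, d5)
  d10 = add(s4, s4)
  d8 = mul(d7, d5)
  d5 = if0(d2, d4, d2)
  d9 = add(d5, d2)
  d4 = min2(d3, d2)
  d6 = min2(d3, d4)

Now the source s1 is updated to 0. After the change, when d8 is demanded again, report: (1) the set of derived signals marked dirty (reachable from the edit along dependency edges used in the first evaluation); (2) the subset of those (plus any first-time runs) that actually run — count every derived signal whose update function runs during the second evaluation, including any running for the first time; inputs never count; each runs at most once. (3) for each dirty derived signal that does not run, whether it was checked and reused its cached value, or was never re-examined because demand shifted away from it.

Dirty set: d2, d5, d7, d8.
Run set: d2, d3, d4, d5, d7, d8 (6 run).
All dirty derived signals ended up running.
The important point: the flipped condition pulls in fresh nodes; d3, d4 run for the first time.

Initial pass — values computed on the first demand:
  d2 = if0(s3=0 -> then branch s1) = -5
  d5 = if0(d2=-5 -> else branch d2) = -5
  d7 = if0(s1=-5 -> else branch d5) = -5
  d8 = mul(-5, -5) = 25

Second demand — change propagation:
  d2: re-runs because s1 -5->0; new result 0.
  d3: newly demanded (no cache) — executes and yields 0.
  d4: newly demanded (no cache) — executes and yields 0.
  d5: re-runs because d2 -5->0; d2 -5->0; new result 0.
  d7: re-runs because s1 -5->0; d5 -5->0; new result 0.
  d8: re-runs because d7 -5->0; d5 -5->0; new result 0.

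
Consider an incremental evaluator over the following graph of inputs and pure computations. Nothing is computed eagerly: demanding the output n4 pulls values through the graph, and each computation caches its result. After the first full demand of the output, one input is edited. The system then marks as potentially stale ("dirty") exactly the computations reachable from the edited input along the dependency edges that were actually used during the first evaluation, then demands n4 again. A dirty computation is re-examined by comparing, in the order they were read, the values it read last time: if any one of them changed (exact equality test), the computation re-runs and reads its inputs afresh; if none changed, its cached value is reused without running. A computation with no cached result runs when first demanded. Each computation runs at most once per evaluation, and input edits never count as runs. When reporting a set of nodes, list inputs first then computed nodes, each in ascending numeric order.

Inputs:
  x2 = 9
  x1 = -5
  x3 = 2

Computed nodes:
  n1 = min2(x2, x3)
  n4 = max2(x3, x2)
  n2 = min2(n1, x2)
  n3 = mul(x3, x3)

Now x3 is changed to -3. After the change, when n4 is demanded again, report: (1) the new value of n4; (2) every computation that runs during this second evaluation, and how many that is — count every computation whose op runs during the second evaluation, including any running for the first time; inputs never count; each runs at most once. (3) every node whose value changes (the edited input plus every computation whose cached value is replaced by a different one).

n4 now evaluates to 9.
Run set: n4 (1 run).
Changed values: x3.

Initial pass — values computed on the first demand:
  n4 = max2(2, 9) = 9

Second demand — change propagation:
  n4: re-runs because x3 2->-3; new result 9 (unchanged).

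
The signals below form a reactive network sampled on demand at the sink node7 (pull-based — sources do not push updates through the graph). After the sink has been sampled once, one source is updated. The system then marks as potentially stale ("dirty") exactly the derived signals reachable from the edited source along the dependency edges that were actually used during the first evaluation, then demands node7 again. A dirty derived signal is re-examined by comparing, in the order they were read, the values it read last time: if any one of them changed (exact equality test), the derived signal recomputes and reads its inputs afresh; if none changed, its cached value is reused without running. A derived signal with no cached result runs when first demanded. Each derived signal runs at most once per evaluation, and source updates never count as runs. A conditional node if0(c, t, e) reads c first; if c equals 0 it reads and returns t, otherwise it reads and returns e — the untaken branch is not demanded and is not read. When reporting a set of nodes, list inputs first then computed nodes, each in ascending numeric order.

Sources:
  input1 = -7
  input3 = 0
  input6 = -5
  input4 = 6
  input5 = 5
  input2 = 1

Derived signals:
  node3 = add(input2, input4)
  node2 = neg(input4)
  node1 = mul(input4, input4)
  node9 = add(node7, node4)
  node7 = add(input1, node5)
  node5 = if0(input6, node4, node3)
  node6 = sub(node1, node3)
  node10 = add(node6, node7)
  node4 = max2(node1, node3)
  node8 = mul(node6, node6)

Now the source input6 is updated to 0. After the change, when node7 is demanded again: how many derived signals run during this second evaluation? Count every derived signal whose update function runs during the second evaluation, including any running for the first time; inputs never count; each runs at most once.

Run set: node1, node4, node5, node7 (4 run).
The important point: the flipped condition pulls in fresh nodes; node1, node4 run for the first time.

Initial pass — values computed on the first demand:
  node3 = add(1, 6) = 7
  node5 = if0(input6=-5 -> else branch node3) = 7
  node7 = add(-7, 7) = 0

Second demand — change propagation:
  node1: newly demanded (no cache) — executes and yields 36.
  node4: newly demanded (no cache) — executes and yields 36.
  node5: re-runs because input6 -5->0; new result 36.
  node7: re-runs because node5 7->36; new result 29.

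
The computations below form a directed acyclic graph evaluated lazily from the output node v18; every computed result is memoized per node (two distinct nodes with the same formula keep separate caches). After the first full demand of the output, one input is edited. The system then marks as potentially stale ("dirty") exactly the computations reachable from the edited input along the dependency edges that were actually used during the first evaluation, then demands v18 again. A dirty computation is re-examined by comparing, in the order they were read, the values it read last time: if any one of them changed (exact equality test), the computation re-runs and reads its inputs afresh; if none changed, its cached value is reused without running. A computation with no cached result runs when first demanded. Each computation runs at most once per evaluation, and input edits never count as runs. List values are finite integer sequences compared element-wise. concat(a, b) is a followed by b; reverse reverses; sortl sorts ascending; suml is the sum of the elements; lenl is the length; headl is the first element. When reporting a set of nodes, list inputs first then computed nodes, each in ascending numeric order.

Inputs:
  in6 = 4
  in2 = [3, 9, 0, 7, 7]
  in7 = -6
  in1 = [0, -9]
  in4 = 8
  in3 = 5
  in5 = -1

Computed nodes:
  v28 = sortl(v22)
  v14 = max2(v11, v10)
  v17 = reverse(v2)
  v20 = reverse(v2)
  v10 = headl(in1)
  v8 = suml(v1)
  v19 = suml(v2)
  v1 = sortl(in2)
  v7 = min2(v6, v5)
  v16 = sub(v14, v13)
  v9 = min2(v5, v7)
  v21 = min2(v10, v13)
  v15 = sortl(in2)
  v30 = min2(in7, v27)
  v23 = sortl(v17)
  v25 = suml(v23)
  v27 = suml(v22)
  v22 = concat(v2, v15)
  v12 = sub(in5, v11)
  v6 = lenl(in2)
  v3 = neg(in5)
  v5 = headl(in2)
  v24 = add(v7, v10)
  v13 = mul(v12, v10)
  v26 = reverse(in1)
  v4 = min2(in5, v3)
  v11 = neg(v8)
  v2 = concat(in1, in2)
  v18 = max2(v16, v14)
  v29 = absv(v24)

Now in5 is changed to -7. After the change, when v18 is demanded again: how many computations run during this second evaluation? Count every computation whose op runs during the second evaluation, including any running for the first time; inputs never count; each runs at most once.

First demand of the output computes:
  v1 = sortl([3, 9, 0, 7, 7]) = [0, 3, 7, 7, 9]
  v8 = suml([0, 3, 7, 7, 9]) = 26
  v10 = headl([0, -9]) = 0
  v11 = neg(26) = -26
  v12 = sub(-1, -26) = 25
  v13 = mul(25, 0) = 0
  v14 = max2(-26, 0) = 0
  v16 = sub(0, 0) = 0
  v18 = max2(0, 0) = 0

After the edit, cleaning proceeds:
  v12: a read changed (in5 -1->-7) — executes, giving 19.
  v13: a read changed (v12 25->19) — executes, giving 0 — identical to its old value.
  v16: dirty, but its reads are unchanged (v14 unchanged, v13 unchanged); cached 0 stands.
  v18: dirty, but its reads are unchanged (v16 unchanged, v14 unchanged); cached 0 stands.

Note the absorption at v13: it re-runs yet its value is the same, leaving the output's value untouched.

2 computations run: v12, v13.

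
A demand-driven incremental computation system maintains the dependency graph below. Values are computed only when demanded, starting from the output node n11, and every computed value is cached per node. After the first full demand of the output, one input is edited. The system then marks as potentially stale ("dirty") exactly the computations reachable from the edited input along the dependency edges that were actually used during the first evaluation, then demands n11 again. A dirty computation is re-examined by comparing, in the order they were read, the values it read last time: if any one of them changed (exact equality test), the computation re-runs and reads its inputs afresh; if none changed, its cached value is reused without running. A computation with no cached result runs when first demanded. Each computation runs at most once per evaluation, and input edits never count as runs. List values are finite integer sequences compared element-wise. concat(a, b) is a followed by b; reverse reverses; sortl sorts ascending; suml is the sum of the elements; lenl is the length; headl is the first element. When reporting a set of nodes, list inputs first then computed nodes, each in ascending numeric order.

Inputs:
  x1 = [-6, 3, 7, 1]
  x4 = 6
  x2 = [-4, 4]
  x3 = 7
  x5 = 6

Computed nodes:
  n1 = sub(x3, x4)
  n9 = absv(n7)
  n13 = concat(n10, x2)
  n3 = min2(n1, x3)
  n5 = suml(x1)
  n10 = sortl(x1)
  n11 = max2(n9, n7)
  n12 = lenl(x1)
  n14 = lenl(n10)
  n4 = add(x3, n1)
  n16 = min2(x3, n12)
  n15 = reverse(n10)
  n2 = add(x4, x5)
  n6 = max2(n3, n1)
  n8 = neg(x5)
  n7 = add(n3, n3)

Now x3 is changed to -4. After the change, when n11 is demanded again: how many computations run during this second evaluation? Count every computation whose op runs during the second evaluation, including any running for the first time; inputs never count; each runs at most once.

First evaluation (everything demanded from the output):
  n1 = sub(7, 6) = 1
  n3 = min2(1, 7) = 1
  n7 = add(1, 1) = 2
  n9 = absv(2) = 2
  n11 = max2(2, 2) = 2

Propagation after the edit:
  n1: runs — x3 7->-4; result -10.
  n3: runs — n1 1->-10; x3 7->-4; result -10.
  n7: runs — n3 1->-10; n3 1->-10; result -20.
  n9: runs — n7 2->-20; result 20.
  n11: runs — n9 2->20; n7 2->-20; result 20.

Computations that run: n1, n3, n7, n9, n11 — 5 in total.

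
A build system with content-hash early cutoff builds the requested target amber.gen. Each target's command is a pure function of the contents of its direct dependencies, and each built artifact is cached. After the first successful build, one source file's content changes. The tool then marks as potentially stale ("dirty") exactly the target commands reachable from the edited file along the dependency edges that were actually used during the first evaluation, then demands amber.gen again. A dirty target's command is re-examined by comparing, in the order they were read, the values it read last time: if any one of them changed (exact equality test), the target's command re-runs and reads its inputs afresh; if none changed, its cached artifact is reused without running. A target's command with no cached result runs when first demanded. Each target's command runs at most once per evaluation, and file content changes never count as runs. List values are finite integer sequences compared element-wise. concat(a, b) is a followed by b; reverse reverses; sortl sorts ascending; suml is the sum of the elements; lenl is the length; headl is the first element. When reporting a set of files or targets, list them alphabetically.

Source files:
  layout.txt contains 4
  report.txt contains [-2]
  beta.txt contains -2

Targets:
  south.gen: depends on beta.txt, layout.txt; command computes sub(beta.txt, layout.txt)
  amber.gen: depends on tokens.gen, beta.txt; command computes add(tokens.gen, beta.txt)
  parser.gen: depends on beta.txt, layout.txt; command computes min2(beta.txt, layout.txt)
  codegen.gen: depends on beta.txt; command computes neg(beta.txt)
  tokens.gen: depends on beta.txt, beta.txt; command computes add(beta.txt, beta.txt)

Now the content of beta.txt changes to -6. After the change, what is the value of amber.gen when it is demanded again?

First evaluation (everything demanded from the output):
  tokens.gen = add(-2, -2) = -4
  amber.gen = add(-4, -2) = -6

Propagation after the edit:
  tokens.gen: runs — beta.txt -2->-6; beta.txt -2->-6; result -12.
  amber.gen: runs — tokens.gen -4->-12; beta.txt -2->-6; result -18.

New value of amber.gen: -18.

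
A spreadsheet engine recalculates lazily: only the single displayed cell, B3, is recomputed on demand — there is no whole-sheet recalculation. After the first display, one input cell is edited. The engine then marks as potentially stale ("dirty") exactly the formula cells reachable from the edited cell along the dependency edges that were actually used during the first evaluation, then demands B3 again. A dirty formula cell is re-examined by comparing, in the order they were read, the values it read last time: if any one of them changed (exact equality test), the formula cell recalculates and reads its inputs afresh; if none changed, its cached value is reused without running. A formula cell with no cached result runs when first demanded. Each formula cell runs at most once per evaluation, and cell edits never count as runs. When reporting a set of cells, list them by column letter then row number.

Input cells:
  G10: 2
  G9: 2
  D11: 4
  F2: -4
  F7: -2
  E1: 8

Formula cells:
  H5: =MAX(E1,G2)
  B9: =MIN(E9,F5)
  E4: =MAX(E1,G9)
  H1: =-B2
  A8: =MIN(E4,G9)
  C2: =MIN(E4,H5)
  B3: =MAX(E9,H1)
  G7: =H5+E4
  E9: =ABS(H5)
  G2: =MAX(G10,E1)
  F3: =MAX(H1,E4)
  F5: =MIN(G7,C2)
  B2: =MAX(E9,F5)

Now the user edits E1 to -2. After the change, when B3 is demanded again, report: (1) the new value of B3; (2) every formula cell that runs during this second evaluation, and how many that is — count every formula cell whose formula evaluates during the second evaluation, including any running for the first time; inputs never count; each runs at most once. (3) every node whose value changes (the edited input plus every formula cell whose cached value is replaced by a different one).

New value of B3: 2.
Formula cells that run: B2, B3, C2, E4, E9, F5, G2, G7, H1, H5 — 10 in total.
Values that change: B2, B3, C2, E1, E4, E9, F5, G2, G7, H1, H5.

First evaluation (everything demanded from the output):
  E4 = MAX(8, 2) = 8
  G2 = MAX(2, 8) = 8
  H5 = MAX(8, 8) = 8
  C2 = MIN(8, 8) = 8
  E9 = ABS(8) = 8
  G7 = 8 + 8 = 16
  F5 = MIN(16, 8) = 8
  B2 = MAX(8, 8) = 8
  H1 = -(8) = -8
  B3 = MAX(8, -8) = 8

Propagation after the edit:
  E4: runs — E1 8->-2; result 2.
  G2: runs — E1 8->-2; result 2.
  H5: runs — E1 8->-2; G2 8->2; result 2.
  C2: runs — E4 8->2; H5 8->2; result 2.
  E9: runs — H5 8->2; result 2.
  G7: runs — H5 8->2; E4 8->2; result 4.
  F5: runs — G7 16->4; C2 8->2; result 2.
  B2: runs — E9 8->2; F5 8->2; result 2.
  H1: runs — B2 8->2; result -2.
  B3: runs — E9 8->2; H1 -8->-2; result 2.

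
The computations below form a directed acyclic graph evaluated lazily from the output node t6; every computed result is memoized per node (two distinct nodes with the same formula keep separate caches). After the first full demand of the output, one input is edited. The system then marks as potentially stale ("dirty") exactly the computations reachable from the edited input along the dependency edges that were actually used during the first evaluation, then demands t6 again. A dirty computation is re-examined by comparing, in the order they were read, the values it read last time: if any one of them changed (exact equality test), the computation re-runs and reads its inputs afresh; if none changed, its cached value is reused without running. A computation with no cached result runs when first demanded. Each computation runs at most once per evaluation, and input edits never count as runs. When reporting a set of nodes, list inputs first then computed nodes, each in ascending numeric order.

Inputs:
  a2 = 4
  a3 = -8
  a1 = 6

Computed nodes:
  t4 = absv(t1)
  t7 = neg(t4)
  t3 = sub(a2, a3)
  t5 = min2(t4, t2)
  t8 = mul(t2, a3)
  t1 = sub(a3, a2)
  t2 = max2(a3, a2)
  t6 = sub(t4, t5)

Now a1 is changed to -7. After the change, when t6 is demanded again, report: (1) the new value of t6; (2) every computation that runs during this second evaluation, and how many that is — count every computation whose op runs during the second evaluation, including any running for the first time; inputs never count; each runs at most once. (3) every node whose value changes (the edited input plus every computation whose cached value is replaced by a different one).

Demanding t6 again yields 8.
0 computations run: none.
The nodes whose values change: a1.
Note the shortcut — nothing in the graph depends on a1 at all, so no recomputation happens.

First demand of the output computes:
  t1 = sub(-8, 4) = -12
  t2 = max2(-8, 4) = 4
  t4 = absv(-12) = 12
  t5 = min2(12, 4) = 4
  t6 = sub(12, 4) = 8

After the edit, cleaning proceeds:
  no node depends on a1 at all; the second demand re-runs nothing.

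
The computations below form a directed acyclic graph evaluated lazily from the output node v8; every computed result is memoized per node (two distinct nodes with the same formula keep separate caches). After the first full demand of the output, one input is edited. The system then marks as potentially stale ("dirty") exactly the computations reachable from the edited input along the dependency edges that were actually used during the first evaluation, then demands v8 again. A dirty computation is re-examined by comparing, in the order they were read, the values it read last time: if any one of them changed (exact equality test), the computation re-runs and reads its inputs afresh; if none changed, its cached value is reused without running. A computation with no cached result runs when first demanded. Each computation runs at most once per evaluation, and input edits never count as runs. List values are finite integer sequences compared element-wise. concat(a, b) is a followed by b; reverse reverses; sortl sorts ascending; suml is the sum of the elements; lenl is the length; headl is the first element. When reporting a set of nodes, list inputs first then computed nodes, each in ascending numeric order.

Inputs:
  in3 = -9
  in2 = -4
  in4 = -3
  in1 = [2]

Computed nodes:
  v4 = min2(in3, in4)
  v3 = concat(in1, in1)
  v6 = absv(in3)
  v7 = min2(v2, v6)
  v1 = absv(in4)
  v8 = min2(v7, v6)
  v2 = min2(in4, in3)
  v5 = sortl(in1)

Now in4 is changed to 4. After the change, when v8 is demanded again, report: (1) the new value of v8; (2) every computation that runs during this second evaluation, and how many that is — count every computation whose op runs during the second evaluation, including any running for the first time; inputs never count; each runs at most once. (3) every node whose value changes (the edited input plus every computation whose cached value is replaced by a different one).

Demanding v8 again yields -9.
1 computations run: v2.
The nodes whose values change: in4.
Note the absorption at v2: it re-runs yet its value is the same, leaving the output's value untouched.

First demand of the output computes:
  v2 = min2(-3, -9) = -9
  v6 = absv(-9) = 9
  v7 = min2(-9, 9) = -9
  v8 = min2(-9, 9) = -9

After the edit, cleaning proceeds:
  v2: a read changed (in4 -3->4) — executes, giving -9 — identical to its old value.
  v7: dirty, but its reads are unchanged (v2 unchanged, v6 unchanged); cached -9 stands.
  v8: dirty, but its reads are unchanged (v7 unchanged, v6 unchanged); cached -9 stands.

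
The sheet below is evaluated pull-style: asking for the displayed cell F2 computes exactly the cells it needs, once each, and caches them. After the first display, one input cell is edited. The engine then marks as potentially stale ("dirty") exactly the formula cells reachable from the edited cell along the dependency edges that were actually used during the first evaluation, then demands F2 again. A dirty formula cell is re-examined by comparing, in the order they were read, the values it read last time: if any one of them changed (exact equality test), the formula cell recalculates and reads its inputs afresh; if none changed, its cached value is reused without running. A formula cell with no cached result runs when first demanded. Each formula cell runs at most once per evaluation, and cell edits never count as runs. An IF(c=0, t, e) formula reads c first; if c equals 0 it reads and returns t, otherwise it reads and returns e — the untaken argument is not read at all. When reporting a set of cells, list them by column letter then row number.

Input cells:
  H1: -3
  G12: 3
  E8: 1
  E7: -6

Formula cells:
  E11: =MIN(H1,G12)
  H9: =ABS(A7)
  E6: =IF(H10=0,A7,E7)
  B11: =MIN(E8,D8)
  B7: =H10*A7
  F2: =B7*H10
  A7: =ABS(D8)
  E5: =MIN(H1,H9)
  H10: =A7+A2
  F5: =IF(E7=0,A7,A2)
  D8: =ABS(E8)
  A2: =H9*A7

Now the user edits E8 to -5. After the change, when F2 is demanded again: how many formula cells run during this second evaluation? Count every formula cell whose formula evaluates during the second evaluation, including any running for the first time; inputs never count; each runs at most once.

7 formula cells run: A2, A7, B7, D8, F2, H9, H10.

First demand of the output computes:
  D8 = ABS(1) = 1
  A7 = ABS(1) = 1
  H9 = ABS(1) = 1
  A2 = 1 * 1 = 1
  H10 = 1 + 1 = 2
  B7 = 2 * 1 = 2
  F2 = 2 * 2 = 4

After the edit, cleaning proceeds:
  D8: a read changed (E8 1->-5) — executes, giving 5.
  A7: a read changed (D8 1->5) — executes, giving 5.
  H9: a read changed (A7 1->5) — executes, giving 5.
  A2: a read changed (H9 1->5; A7 1->5) — executes, giving 25.
  H10: a read changed (A7 1->5; A2 1->25) — executes, giving 30.
  B7: a read changed (H10 2->30; A7 1->5) — executes, giving 150.
  F2: a read changed (B7 2->150; H10 2->30) — executes, giving 4500.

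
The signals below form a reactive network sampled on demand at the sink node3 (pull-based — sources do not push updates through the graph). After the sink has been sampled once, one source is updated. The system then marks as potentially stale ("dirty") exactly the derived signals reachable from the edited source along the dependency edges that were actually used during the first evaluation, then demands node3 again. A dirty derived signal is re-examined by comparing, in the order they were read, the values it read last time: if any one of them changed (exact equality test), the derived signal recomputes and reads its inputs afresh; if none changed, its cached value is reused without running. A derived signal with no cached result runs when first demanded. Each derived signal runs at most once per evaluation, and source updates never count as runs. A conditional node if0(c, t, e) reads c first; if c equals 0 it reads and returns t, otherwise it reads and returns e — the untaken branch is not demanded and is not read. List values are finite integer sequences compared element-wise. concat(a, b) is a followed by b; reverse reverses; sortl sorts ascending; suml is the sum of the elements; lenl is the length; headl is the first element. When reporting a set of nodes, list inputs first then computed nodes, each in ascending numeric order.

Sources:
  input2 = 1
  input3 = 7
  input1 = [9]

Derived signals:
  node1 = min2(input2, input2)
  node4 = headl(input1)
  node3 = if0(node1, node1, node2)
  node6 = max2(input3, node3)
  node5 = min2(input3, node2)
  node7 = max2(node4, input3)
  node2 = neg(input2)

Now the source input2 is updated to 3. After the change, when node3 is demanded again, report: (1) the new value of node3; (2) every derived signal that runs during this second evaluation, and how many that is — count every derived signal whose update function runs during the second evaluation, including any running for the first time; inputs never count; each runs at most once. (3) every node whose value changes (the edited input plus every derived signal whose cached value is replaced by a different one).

node3 now evaluates to -3.
Run set: node1, node2, node3 (3 run).
Changed values: input2, node1, node2, node3.

Initial pass — values computed on the first demand:
  node1 = min2(1, 1) = 1
  node2 = neg(1) = -1
  node3 = if0(node1=1 -> else branch node2) = -1

Second demand — change propagation:
  node1: re-runs because input2 1->3; input2 1->3; new result 3.
  node2: re-runs because input2 1->3; new result -3.
  node3: re-runs because node1 1->3; node2 -1->-3; new result -3.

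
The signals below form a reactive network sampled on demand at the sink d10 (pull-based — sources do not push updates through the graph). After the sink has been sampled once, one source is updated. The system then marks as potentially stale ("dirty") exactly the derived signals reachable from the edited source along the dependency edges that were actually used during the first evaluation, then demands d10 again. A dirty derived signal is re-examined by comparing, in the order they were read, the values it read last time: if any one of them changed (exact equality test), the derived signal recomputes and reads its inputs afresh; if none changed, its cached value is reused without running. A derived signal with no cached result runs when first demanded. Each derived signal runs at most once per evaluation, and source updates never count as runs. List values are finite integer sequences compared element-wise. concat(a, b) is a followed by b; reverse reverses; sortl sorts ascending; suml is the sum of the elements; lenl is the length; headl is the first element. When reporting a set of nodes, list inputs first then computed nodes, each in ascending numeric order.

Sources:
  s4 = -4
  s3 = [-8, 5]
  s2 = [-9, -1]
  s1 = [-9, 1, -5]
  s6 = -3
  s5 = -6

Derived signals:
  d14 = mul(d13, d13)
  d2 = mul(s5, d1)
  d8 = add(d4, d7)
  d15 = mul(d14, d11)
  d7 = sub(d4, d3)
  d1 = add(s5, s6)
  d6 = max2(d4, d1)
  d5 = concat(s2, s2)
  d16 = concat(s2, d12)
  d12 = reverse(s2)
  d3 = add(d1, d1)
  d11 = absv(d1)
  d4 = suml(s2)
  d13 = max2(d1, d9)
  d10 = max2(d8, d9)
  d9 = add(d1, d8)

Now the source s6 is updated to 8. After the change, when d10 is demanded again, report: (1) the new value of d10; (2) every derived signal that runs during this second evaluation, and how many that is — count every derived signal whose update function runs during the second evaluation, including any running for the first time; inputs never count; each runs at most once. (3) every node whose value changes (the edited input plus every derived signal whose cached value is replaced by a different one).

Initial pass — values computed on the first demand:
  d1 = add(-6, -3) = -9
  d3 = add(-9, -9) = -18
  d4 = suml([-9, -1]) = -10
  d7 = sub(-10, -18) = 8
  d8 = add(-10, 8) = -2
  d9 = add(-9, -2) = -11
  d10 = max2(-2, -11) = -2

Second demand — change propagation:
  d1: re-runs because s6 -3->8; new result 2.
  d3: re-runs because d1 -9->2; d1 -9->2; new result 4.
  d7: re-runs because d3 -18->4; new result -14.
  d8: re-runs because d7 8->-14; new result -24.
  d9: re-runs because d1 -9->2; d8 -2->-24; new result -22.
  d10: re-runs because d8 -2->-24; d9 -11->-22; new result -22.

d10 now evaluates to -22.
Run set: d1, d3, d7, d8, d9, d10 (6 run).
Changed values: s6, d1, d3, d7, d8, d9, d10.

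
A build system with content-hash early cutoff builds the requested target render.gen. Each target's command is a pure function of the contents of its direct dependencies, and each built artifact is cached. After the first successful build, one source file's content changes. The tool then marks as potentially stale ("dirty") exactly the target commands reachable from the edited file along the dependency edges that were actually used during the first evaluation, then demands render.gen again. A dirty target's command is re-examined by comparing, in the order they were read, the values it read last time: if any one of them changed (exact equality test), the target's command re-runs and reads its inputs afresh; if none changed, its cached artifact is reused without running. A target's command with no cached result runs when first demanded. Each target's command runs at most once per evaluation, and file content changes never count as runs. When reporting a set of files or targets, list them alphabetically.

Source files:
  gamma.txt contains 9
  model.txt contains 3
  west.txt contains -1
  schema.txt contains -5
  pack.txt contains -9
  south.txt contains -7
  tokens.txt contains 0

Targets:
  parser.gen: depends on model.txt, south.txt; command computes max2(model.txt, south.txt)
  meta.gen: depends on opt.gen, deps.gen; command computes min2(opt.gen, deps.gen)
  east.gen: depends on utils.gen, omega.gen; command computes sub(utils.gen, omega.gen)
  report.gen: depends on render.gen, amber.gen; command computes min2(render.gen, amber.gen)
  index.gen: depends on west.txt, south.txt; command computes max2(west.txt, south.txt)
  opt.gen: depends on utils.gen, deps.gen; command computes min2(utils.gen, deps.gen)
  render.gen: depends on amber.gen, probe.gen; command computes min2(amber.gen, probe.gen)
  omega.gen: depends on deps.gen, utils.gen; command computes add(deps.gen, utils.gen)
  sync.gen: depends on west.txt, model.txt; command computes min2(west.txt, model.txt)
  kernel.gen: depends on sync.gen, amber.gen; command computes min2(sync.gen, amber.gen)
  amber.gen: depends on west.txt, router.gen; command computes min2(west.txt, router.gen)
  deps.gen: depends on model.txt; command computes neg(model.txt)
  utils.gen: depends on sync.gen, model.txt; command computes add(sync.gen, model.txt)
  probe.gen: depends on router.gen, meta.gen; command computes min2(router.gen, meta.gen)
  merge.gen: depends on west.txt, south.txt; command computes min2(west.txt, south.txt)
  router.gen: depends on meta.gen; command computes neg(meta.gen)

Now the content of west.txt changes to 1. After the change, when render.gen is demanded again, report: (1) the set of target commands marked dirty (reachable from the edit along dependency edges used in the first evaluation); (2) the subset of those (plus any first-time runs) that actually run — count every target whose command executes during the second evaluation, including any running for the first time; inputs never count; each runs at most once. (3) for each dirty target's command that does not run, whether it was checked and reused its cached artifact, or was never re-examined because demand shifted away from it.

Marked dirty: amber.gen, meta.gen, opt.gen, probe.gen, render.gen, router.gen, sync.gen, utils.gen.
Target commands that run: amber.gen, opt.gen, render.gen, sync.gen, utils.gen — 5 in total.
Checked but reused from cache: meta.gen, probe.gen, router.gen.
Key observation: the cutoff stops propagation at meta.gen — its inputs' values are unchanged, so it reuses its cache.

First evaluation (everything demanded from the output):
  deps.gen = neg(3) = -3
  sync.gen = min2(-1, 3) = -1
  utils.gen = add(-1, 3) = 2
  opt.gen = min2(2, -3) = -3
  meta.gen = min2(-3, -3) = -3
  router.gen = neg(-3) = 3
  amber.gen = min2(-1, 3) = -1
  probe.gen = min2(3, -3) = -3
  render.gen = min2(-1, -3) = -3

Propagation after the edit:
  sync.gen: runs — west.txt -1->1; result 1.
  utils.gen: runs — sync.gen -1->1; result 4.
  opt.gen: runs — utils.gen 2->4; result -3 (same value as before).
  meta.gen: checked — values it read are unchanged (opt.gen unchanged, deps.gen unchanged); reused cached -3 without running.
  router.gen: checked — values it read are unchanged (meta.gen unchanged); reused cached 3 without running.
  amber.gen: runs — west.txt -1->1; result 1.
  probe.gen: checked — values it read are unchanged (router.gen unchanged, meta.gen unchanged); reused cached -3 without running.
  render.gen: runs — amber.gen -1->1; result -3 (same value as before).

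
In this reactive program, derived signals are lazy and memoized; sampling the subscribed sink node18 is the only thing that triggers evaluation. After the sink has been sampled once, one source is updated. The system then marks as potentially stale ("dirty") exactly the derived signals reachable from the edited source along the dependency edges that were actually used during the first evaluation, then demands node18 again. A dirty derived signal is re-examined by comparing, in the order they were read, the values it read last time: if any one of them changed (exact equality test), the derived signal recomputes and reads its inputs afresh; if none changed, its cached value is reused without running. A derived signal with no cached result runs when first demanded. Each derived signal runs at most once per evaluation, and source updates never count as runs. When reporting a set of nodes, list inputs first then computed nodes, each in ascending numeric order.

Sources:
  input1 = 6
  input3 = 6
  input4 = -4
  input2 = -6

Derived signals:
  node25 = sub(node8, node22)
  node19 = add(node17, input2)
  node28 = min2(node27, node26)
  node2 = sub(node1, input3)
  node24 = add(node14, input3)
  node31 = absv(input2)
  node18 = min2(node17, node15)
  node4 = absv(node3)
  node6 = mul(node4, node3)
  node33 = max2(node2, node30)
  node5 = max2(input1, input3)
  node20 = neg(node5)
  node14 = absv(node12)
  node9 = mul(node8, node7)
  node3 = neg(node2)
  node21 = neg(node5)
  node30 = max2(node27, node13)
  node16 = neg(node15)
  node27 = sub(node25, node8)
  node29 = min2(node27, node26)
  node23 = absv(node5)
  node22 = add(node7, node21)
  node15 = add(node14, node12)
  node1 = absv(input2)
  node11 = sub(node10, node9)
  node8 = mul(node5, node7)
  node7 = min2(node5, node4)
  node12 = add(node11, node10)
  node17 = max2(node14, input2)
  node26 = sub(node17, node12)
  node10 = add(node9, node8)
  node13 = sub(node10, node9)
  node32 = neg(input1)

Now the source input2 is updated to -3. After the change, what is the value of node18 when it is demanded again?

Demanding node18 again yields 90.

First demand of the output computes:
  node1 = absv(-6) = 6
  node2 = sub(6, 6) = 0
  node3 = neg(0) = 0
  node4 = absv(0) = 0
  node5 = max2(6, 6) = 6
  node7 = min2(6, 0) = 0
  node8 = mul(6, 0) = 0
  node9 = mul(0, 0) = 0
  node10 = add(0, 0) = 0
  node11 = sub(0, 0) = 0
  node12 = add(0, 0) = 0
  node14 = absv(0) = 0
  node15 = add(0, 0) = 0
  node17 = max2(0, -6) = 0
  node18 = min2(0, 0) = 0

After the edit, cleaning proceeds:
  node1: a read changed (input2 -6->-3) — executes, giving 3.
  node2: a read changed (node1 6->3) — executes, giving -3.
  node3: a read changed (node2 0->-3) — executes, giving 3.
  node4: a read changed (node3 0->3) — executes, giving 3.
  node7: a read changed (node4 0->3) — executes, giving 3.
  node8: a read changed (node7 0->3) — executes, giving 18.
  node9: a read changed (node8 0->18; node7 0->3) — executes, giving 54.
  node10: a read changed (node9 0->54; node8 0->18) — executes, giving 72.
  node11: a read changed (node10 0->72; node9 0->54) — executes, giving 18.
  node12: a read changed (node11 0->18; node10 0->72) — executes, giving 90.
  node14: a read changed (node12 0->90) — executes, giving 90.
  node15: a read changed (node14 0->90; node12 0->90) — executes, giving 180.
  node17: a read changed (node14 0->90; input2 -6->-3) — executes, giving 90.
  node18: a read changed (node17 0->90; node15 0->180) — executes, giving 90.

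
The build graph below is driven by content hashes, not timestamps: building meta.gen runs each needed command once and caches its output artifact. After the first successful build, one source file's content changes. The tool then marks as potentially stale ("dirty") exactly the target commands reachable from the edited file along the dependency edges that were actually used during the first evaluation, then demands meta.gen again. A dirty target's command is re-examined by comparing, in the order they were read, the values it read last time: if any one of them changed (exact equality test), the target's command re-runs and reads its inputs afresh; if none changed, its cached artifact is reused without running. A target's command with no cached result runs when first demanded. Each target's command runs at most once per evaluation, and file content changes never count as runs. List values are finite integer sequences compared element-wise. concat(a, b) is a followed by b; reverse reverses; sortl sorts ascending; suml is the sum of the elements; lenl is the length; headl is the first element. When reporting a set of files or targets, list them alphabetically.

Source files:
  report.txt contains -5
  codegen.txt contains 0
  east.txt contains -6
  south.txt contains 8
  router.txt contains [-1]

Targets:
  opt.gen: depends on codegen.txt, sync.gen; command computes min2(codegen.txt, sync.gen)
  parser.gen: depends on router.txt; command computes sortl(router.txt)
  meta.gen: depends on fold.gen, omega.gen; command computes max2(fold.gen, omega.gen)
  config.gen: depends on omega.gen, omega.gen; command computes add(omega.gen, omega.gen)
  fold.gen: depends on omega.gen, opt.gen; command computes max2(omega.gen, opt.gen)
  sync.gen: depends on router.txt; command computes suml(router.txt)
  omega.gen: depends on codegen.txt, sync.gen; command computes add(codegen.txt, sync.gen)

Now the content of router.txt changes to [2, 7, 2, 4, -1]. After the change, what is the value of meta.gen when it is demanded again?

meta.gen now evaluates to 14.

Initial pass — values computed on the first demand:
  sync.gen = suml([-1]) = -1
  omega.gen = add(0, -1) = -1
  opt.gen = min2(0, -1) = -1
  fold.gen = max2(-1, -1) = -1
  meta.gen = max2(-1, -1) = -1

Second demand — change propagation:
  sync.gen: re-runs because router.txt [-1]->[2, 7, 2, 4, -1]; new result 14.
  omega.gen: re-runs because sync.gen -1->14; new result 14.
  opt.gen: re-runs because sync.gen -1->14; new result 0.
  fold.gen: re-runs because omega.gen -1->14; opt.gen -1->0; new result 14.
  meta.gen: re-runs because fold.gen -1->14; omega.gen -1->14; new result 14.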